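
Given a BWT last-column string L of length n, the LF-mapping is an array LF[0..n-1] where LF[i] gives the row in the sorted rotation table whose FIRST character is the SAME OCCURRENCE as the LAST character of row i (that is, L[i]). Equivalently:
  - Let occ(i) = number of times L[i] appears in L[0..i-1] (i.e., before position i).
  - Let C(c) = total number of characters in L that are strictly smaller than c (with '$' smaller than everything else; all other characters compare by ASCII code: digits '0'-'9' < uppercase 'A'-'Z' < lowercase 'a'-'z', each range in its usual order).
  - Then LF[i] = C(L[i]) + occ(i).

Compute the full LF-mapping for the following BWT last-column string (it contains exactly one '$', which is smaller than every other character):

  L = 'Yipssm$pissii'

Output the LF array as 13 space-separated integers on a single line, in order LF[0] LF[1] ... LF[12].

Char counts: '$':1, 'Y':1, 'i':4, 'm':1, 'p':2, 's':4
C (first-col start): C('$')=0, C('Y')=1, C('i')=2, C('m')=6, C('p')=7, C('s')=9
L[0]='Y': occ=0, LF[0]=C('Y')+0=1+0=1
L[1]='i': occ=0, LF[1]=C('i')+0=2+0=2
L[2]='p': occ=0, LF[2]=C('p')+0=7+0=7
L[3]='s': occ=0, LF[3]=C('s')+0=9+0=9
L[4]='s': occ=1, LF[4]=C('s')+1=9+1=10
L[5]='m': occ=0, LF[5]=C('m')+0=6+0=6
L[6]='$': occ=0, LF[6]=C('$')+0=0+0=0
L[7]='p': occ=1, LF[7]=C('p')+1=7+1=8
L[8]='i': occ=1, LF[8]=C('i')+1=2+1=3
L[9]='s': occ=2, LF[9]=C('s')+2=9+2=11
L[10]='s': occ=3, LF[10]=C('s')+3=9+3=12
L[11]='i': occ=2, LF[11]=C('i')+2=2+2=4
L[12]='i': occ=3, LF[12]=C('i')+3=2+3=5

Answer: 1 2 7 9 10 6 0 8 3 11 12 4 5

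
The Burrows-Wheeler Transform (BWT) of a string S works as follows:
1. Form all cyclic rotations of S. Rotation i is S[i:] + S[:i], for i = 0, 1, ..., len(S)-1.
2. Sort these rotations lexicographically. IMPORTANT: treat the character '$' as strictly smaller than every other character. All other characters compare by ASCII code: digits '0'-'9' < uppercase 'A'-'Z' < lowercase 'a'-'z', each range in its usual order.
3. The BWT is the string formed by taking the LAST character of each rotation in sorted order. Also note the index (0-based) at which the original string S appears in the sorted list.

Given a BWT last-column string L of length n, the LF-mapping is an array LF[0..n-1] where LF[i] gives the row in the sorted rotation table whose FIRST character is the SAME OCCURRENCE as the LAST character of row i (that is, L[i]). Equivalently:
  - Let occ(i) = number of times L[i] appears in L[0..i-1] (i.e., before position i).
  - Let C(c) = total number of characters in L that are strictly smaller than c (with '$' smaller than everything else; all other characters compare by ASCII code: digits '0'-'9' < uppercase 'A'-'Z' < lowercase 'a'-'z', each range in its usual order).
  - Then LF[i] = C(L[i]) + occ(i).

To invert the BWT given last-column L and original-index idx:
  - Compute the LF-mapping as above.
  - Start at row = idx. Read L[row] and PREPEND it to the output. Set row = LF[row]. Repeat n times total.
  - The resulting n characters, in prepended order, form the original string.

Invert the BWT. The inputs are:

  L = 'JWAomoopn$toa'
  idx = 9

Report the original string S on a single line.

Answer: onomatopoWAJ$

Derivation:
LF mapping: 2 3 1 7 5 8 9 11 6 0 12 10 4
Walk LF starting at row 9, prepending L[row]:
  step 1: row=9, L[9]='$', prepend. Next row=LF[9]=0
  step 2: row=0, L[0]='J', prepend. Next row=LF[0]=2
  step 3: row=2, L[2]='A', prepend. Next row=LF[2]=1
  step 4: row=1, L[1]='W', prepend. Next row=LF[1]=3
  step 5: row=3, L[3]='o', prepend. Next row=LF[3]=7
  step 6: row=7, L[7]='p', prepend. Next row=LF[7]=11
  step 7: row=11, L[11]='o', prepend. Next row=LF[11]=10
  step 8: row=10, L[10]='t', prepend. Next row=LF[10]=12
  step 9: row=12, L[12]='a', prepend. Next row=LF[12]=4
  step 10: row=4, L[4]='m', prepend. Next row=LF[4]=5
  step 11: row=5, L[5]='o', prepend. Next row=LF[5]=8
  step 12: row=8, L[8]='n', prepend. Next row=LF[8]=6
  step 13: row=6, L[6]='o', prepend. Next row=LF[6]=9
Reversed output: onomatopoWAJ$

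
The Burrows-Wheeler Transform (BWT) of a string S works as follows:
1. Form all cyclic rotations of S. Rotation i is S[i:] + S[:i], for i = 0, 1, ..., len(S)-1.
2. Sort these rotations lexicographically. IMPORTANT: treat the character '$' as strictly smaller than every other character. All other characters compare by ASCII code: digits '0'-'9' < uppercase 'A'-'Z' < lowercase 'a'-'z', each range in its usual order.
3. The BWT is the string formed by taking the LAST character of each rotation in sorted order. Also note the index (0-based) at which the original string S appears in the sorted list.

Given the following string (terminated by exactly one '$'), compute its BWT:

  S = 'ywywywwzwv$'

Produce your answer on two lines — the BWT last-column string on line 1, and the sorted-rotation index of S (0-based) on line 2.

Answer: vwzyyywww$w
9

Derivation:
All 11 rotations (rotation i = S[i:]+S[:i]):
  rot[0] = ywywywwzwv$
  rot[1] = wywywwzwv$y
  rot[2] = ywywwzwv$yw
  rot[3] = wywwzwv$ywy
  rot[4] = ywwzwv$ywyw
  rot[5] = wwzwv$ywywy
  rot[6] = wzwv$ywywyw
  rot[7] = zwv$ywywyww
  rot[8] = wv$ywywywwz
  rot[9] = v$ywywywwzw
  rot[10] = $ywywywwzwv
Sorted (with $ < everything):
  sorted[0] = $ywywywwzwv  (last char: 'v')
  sorted[1] = v$ywywywwzw  (last char: 'w')
  sorted[2] = wv$ywywywwz  (last char: 'z')
  sorted[3] = wwzwv$ywywy  (last char: 'y')
  sorted[4] = wywwzwv$ywy  (last char: 'y')
  sorted[5] = wywywwzwv$y  (last char: 'y')
  sorted[6] = wzwv$ywywyw  (last char: 'w')
  sorted[7] = ywwzwv$ywyw  (last char: 'w')
  sorted[8] = ywywwzwv$yw  (last char: 'w')
  sorted[9] = ywywywwzwv$  (last char: '$')
  sorted[10] = zwv$ywywyww  (last char: 'w')
Last column: vwzyyywww$w
Original string S is at sorted index 9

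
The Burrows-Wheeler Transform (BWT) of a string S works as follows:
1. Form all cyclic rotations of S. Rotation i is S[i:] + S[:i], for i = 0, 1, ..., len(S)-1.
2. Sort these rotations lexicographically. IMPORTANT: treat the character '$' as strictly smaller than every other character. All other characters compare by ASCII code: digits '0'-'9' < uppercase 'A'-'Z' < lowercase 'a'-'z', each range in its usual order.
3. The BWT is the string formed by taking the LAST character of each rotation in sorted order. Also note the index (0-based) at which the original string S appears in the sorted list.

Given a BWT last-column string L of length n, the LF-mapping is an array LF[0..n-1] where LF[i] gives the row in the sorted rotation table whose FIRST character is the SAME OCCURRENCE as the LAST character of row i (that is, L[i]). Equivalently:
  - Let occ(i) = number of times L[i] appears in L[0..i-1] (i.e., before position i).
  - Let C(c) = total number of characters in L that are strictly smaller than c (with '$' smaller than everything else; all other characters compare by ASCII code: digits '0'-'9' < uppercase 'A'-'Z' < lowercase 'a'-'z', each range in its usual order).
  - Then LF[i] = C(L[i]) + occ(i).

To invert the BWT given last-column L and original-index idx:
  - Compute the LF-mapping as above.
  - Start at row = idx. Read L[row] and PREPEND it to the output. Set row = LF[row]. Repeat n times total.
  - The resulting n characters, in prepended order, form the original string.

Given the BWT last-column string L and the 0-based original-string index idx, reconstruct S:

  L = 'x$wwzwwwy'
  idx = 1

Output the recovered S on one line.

LF mapping: 6 0 1 2 8 3 4 5 7
Walk LF starting at row 1, prepending L[row]:
  step 1: row=1, L[1]='$', prepend. Next row=LF[1]=0
  step 2: row=0, L[0]='x', prepend. Next row=LF[0]=6
  step 3: row=6, L[6]='w', prepend. Next row=LF[6]=4
  step 4: row=4, L[4]='z', prepend. Next row=LF[4]=8
  step 5: row=8, L[8]='y', prepend. Next row=LF[8]=7
  step 6: row=7, L[7]='w', prepend. Next row=LF[7]=5
  step 7: row=5, L[5]='w', prepend. Next row=LF[5]=3
  step 8: row=3, L[3]='w', prepend. Next row=LF[3]=2
  step 9: row=2, L[2]='w', prepend. Next row=LF[2]=1
Reversed output: wwwwyzwx$

Answer: wwwwyzwx$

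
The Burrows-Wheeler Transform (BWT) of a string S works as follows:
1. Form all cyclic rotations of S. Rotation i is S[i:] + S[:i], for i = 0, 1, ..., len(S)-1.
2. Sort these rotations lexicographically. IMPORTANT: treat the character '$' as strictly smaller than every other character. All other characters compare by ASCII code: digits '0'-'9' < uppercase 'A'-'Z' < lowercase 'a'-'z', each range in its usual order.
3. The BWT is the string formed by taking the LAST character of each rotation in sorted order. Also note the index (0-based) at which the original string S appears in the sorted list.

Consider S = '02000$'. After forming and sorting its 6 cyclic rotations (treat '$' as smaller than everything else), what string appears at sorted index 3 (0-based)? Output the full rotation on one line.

All 6 rotations (rotation i = S[i:]+S[:i]):
  rot[0] = 02000$
  rot[1] = 2000$0
  rot[2] = 000$02
  rot[3] = 00$020
  rot[4] = 0$0200
  rot[5] = $02000
Sorted (with $ < everything):
  sorted[0] = $02000
  sorted[1] = 0$0200
  sorted[2] = 00$020
  sorted[3] = 000$02
  sorted[4] = 02000$
  sorted[5] = 2000$0
sorted[3] = 000$02

Answer: 000$02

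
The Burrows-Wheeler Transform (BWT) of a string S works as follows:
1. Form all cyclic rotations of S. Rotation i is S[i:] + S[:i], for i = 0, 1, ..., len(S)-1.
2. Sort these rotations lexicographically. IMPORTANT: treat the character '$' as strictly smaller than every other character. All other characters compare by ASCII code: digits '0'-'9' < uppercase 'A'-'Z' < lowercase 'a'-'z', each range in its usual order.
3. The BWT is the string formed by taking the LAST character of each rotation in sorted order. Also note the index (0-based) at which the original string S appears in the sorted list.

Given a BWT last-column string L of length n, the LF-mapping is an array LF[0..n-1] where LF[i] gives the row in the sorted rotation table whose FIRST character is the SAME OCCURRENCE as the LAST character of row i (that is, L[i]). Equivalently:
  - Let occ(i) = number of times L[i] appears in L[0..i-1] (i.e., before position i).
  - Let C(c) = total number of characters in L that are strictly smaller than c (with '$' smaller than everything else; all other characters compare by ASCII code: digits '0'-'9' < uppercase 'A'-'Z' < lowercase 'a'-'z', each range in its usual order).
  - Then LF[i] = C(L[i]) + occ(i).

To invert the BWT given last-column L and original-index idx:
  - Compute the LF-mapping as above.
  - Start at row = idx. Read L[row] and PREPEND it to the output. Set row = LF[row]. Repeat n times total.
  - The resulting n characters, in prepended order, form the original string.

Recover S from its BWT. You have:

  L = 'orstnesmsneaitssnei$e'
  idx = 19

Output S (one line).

LF mapping: 12 13 14 19 9 2 15 8 16 10 3 1 6 20 17 18 11 4 7 0 5
Walk LF starting at row 19, prepending L[row]:
  step 1: row=19, L[19]='$', prepend. Next row=LF[19]=0
  step 2: row=0, L[0]='o', prepend. Next row=LF[0]=12
  step 3: row=12, L[12]='i', prepend. Next row=LF[12]=6
  step 4: row=6, L[6]='s', prepend. Next row=LF[6]=15
  step 5: row=15, L[15]='s', prepend. Next row=LF[15]=18
  step 6: row=18, L[18]='i', prepend. Next row=LF[18]=7
  step 7: row=7, L[7]='m', prepend. Next row=LF[7]=8
  step 8: row=8, L[8]='s', prepend. Next row=LF[8]=16
  step 9: row=16, L[16]='n', prepend. Next row=LF[16]=11
  step 10: row=11, L[11]='a', prepend. Next row=LF[11]=1
  step 11: row=1, L[1]='r', prepend. Next row=LF[1]=13
  step 12: row=13, L[13]='t', prepend. Next row=LF[13]=20
  step 13: row=20, L[20]='e', prepend. Next row=LF[20]=5
  step 14: row=5, L[5]='e', prepend. Next row=LF[5]=2
  step 15: row=2, L[2]='s', prepend. Next row=LF[2]=14
  step 16: row=14, L[14]='s', prepend. Next row=LF[14]=17
  step 17: row=17, L[17]='e', prepend. Next row=LF[17]=4
  step 18: row=4, L[4]='n', prepend. Next row=LF[4]=9
  step 19: row=9, L[9]='n', prepend. Next row=LF[9]=10
  step 20: row=10, L[10]='e', prepend. Next row=LF[10]=3
  step 21: row=3, L[3]='t', prepend. Next row=LF[3]=19
Reversed output: tennesseetransmissio$

Answer: tennesseetransmissio$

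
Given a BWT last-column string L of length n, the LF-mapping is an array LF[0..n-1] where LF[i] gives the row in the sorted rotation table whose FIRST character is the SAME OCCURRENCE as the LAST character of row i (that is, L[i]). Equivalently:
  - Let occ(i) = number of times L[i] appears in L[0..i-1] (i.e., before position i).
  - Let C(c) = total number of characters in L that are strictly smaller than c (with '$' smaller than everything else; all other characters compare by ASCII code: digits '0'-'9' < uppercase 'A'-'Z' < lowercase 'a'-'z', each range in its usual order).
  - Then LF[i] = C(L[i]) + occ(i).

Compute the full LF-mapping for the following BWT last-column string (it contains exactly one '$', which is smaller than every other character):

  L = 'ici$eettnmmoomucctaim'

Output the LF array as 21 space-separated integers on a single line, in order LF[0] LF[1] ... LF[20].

Answer: 7 2 8 0 5 6 17 18 14 10 11 15 16 12 20 3 4 19 1 9 13

Derivation:
Char counts: '$':1, 'a':1, 'c':3, 'e':2, 'i':3, 'm':4, 'n':1, 'o':2, 't':3, 'u':1
C (first-col start): C('$')=0, C('a')=1, C('c')=2, C('e')=5, C('i')=7, C('m')=10, C('n')=14, C('o')=15, C('t')=17, C('u')=20
L[0]='i': occ=0, LF[0]=C('i')+0=7+0=7
L[1]='c': occ=0, LF[1]=C('c')+0=2+0=2
L[2]='i': occ=1, LF[2]=C('i')+1=7+1=8
L[3]='$': occ=0, LF[3]=C('$')+0=0+0=0
L[4]='e': occ=0, LF[4]=C('e')+0=5+0=5
L[5]='e': occ=1, LF[5]=C('e')+1=5+1=6
L[6]='t': occ=0, LF[6]=C('t')+0=17+0=17
L[7]='t': occ=1, LF[7]=C('t')+1=17+1=18
L[8]='n': occ=0, LF[8]=C('n')+0=14+0=14
L[9]='m': occ=0, LF[9]=C('m')+0=10+0=10
L[10]='m': occ=1, LF[10]=C('m')+1=10+1=11
L[11]='o': occ=0, LF[11]=C('o')+0=15+0=15
L[12]='o': occ=1, LF[12]=C('o')+1=15+1=16
L[13]='m': occ=2, LF[13]=C('m')+2=10+2=12
L[14]='u': occ=0, LF[14]=C('u')+0=20+0=20
L[15]='c': occ=1, LF[15]=C('c')+1=2+1=3
L[16]='c': occ=2, LF[16]=C('c')+2=2+2=4
L[17]='t': occ=2, LF[17]=C('t')+2=17+2=19
L[18]='a': occ=0, LF[18]=C('a')+0=1+0=1
L[19]='i': occ=2, LF[19]=C('i')+2=7+2=9
L[20]='m': occ=3, LF[20]=C('m')+3=10+3=13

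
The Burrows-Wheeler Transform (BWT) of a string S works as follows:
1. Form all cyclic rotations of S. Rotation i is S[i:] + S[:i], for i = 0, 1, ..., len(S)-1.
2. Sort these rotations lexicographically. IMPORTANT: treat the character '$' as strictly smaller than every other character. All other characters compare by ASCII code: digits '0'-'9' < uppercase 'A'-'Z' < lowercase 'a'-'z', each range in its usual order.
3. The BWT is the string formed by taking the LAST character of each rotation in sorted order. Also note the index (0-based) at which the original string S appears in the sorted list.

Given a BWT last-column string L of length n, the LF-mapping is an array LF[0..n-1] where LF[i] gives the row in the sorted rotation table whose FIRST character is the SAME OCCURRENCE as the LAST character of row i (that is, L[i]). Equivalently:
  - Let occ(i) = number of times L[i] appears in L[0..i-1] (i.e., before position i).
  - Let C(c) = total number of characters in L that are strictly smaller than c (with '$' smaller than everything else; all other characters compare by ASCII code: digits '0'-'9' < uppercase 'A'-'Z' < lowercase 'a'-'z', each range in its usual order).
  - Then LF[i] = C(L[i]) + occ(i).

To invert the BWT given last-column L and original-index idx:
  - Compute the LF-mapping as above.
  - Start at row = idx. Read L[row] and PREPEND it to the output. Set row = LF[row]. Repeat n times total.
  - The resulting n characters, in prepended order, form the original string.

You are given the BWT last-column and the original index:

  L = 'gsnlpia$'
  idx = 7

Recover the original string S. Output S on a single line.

LF mapping: 2 7 5 4 6 3 1 0
Walk LF starting at row 7, prepending L[row]:
  step 1: row=7, L[7]='$', prepend. Next row=LF[7]=0
  step 2: row=0, L[0]='g', prepend. Next row=LF[0]=2
  step 3: row=2, L[2]='n', prepend. Next row=LF[2]=5
  step 4: row=5, L[5]='i', prepend. Next row=LF[5]=3
  step 5: row=3, L[3]='l', prepend. Next row=LF[3]=4
  step 6: row=4, L[4]='p', prepend. Next row=LF[4]=6
  step 7: row=6, L[6]='a', prepend. Next row=LF[6]=1
  step 8: row=1, L[1]='s', prepend. Next row=LF[1]=7
Reversed output: sapling$

Answer: sapling$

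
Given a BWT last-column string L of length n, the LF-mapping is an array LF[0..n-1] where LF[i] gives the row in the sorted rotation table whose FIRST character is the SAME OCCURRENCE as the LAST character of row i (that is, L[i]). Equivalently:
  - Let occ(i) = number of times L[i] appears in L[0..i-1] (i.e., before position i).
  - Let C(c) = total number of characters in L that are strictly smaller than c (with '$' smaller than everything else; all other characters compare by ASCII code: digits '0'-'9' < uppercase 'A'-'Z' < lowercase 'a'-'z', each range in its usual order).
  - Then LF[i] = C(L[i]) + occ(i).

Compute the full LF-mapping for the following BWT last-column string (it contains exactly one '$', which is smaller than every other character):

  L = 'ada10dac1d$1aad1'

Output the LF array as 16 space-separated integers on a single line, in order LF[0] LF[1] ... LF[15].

Char counts: '$':1, '0':1, '1':4, 'a':5, 'c':1, 'd':4
C (first-col start): C('$')=0, C('0')=1, C('1')=2, C('a')=6, C('c')=11, C('d')=12
L[0]='a': occ=0, LF[0]=C('a')+0=6+0=6
L[1]='d': occ=0, LF[1]=C('d')+0=12+0=12
L[2]='a': occ=1, LF[2]=C('a')+1=6+1=7
L[3]='1': occ=0, LF[3]=C('1')+0=2+0=2
L[4]='0': occ=0, LF[4]=C('0')+0=1+0=1
L[5]='d': occ=1, LF[5]=C('d')+1=12+1=13
L[6]='a': occ=2, LF[6]=C('a')+2=6+2=8
L[7]='c': occ=0, LF[7]=C('c')+0=11+0=11
L[8]='1': occ=1, LF[8]=C('1')+1=2+1=3
L[9]='d': occ=2, LF[9]=C('d')+2=12+2=14
L[10]='$': occ=0, LF[10]=C('$')+0=0+0=0
L[11]='1': occ=2, LF[11]=C('1')+2=2+2=4
L[12]='a': occ=3, LF[12]=C('a')+3=6+3=9
L[13]='a': occ=4, LF[13]=C('a')+4=6+4=10
L[14]='d': occ=3, LF[14]=C('d')+3=12+3=15
L[15]='1': occ=3, LF[15]=C('1')+3=2+3=5

Answer: 6 12 7 2 1 13 8 11 3 14 0 4 9 10 15 5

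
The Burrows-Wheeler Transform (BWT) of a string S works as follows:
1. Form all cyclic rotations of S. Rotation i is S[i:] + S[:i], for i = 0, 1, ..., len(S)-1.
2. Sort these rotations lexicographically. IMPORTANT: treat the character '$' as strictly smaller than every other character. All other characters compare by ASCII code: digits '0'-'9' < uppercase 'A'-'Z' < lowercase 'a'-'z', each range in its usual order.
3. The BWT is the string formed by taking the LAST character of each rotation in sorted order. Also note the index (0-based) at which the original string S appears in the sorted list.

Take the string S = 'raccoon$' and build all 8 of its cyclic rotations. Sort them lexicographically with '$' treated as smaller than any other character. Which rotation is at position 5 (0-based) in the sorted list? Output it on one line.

Answer: on$racco

Derivation:
All 8 rotations (rotation i = S[i:]+S[:i]):
  rot[0] = raccoon$
  rot[1] = accoon$r
  rot[2] = ccoon$ra
  rot[3] = coon$rac
  rot[4] = oon$racc
  rot[5] = on$racco
  rot[6] = n$raccoo
  rot[7] = $raccoon
Sorted (with $ < everything):
  sorted[0] = $raccoon
  sorted[1] = accoon$r
  sorted[2] = ccoon$ra
  sorted[3] = coon$rac
  sorted[4] = n$raccoo
  sorted[5] = on$racco
  sorted[6] = oon$racc
  sorted[7] = raccoon$
sorted[5] = on$racco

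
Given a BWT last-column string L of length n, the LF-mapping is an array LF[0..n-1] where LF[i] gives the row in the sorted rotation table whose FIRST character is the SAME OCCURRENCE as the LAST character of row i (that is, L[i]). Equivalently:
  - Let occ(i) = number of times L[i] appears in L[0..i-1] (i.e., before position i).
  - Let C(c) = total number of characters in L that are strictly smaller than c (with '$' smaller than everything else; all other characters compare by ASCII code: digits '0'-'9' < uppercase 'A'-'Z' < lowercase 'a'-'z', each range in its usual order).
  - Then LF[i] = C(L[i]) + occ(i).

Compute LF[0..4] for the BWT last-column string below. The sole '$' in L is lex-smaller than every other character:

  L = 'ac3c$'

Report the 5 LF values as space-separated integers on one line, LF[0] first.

Answer: 2 3 1 4 0

Derivation:
Char counts: '$':1, '3':1, 'a':1, 'c':2
C (first-col start): C('$')=0, C('3')=1, C('a')=2, C('c')=3
L[0]='a': occ=0, LF[0]=C('a')+0=2+0=2
L[1]='c': occ=0, LF[1]=C('c')+0=3+0=3
L[2]='3': occ=0, LF[2]=C('3')+0=1+0=1
L[3]='c': occ=1, LF[3]=C('c')+1=3+1=4
L[4]='$': occ=0, LF[4]=C('$')+0=0+0=0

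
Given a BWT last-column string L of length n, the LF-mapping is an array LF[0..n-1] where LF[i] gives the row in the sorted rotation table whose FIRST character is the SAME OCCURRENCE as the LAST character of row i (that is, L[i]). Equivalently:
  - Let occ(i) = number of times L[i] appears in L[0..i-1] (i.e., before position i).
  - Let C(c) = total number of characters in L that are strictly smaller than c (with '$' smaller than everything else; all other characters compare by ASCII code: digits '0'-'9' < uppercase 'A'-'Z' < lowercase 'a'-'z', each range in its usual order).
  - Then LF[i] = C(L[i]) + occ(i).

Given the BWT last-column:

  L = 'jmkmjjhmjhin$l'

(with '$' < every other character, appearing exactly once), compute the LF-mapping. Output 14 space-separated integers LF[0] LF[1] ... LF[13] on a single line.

Char counts: '$':1, 'h':2, 'i':1, 'j':4, 'k':1, 'l':1, 'm':3, 'n':1
C (first-col start): C('$')=0, C('h')=1, C('i')=3, C('j')=4, C('k')=8, C('l')=9, C('m')=10, C('n')=13
L[0]='j': occ=0, LF[0]=C('j')+0=4+0=4
L[1]='m': occ=0, LF[1]=C('m')+0=10+0=10
L[2]='k': occ=0, LF[2]=C('k')+0=8+0=8
L[3]='m': occ=1, LF[3]=C('m')+1=10+1=11
L[4]='j': occ=1, LF[4]=C('j')+1=4+1=5
L[5]='j': occ=2, LF[5]=C('j')+2=4+2=6
L[6]='h': occ=0, LF[6]=C('h')+0=1+0=1
L[7]='m': occ=2, LF[7]=C('m')+2=10+2=12
L[8]='j': occ=3, LF[8]=C('j')+3=4+3=7
L[9]='h': occ=1, LF[9]=C('h')+1=1+1=2
L[10]='i': occ=0, LF[10]=C('i')+0=3+0=3
L[11]='n': occ=0, LF[11]=C('n')+0=13+0=13
L[12]='$': occ=0, LF[12]=C('$')+0=0+0=0
L[13]='l': occ=0, LF[13]=C('l')+0=9+0=9

Answer: 4 10 8 11 5 6 1 12 7 2 3 13 0 9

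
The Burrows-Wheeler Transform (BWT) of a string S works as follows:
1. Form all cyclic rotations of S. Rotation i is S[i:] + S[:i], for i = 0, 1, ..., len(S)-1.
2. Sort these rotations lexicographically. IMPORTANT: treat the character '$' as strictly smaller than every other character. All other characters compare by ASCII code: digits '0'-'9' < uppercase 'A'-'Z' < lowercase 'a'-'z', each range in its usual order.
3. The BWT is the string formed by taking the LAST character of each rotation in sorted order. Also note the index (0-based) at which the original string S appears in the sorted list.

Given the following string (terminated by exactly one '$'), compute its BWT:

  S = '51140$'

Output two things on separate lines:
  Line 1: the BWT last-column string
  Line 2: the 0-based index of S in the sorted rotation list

Answer: 04511$
5

Derivation:
All 6 rotations (rotation i = S[i:]+S[:i]):
  rot[0] = 51140$
  rot[1] = 1140$5
  rot[2] = 140$51
  rot[3] = 40$511
  rot[4] = 0$5114
  rot[5] = $51140
Sorted (with $ < everything):
  sorted[0] = $51140  (last char: '0')
  sorted[1] = 0$5114  (last char: '4')
  sorted[2] = 1140$5  (last char: '5')
  sorted[3] = 140$51  (last char: '1')
  sorted[4] = 40$511  (last char: '1')
  sorted[5] = 51140$  (last char: '$')
Last column: 04511$
Original string S is at sorted index 5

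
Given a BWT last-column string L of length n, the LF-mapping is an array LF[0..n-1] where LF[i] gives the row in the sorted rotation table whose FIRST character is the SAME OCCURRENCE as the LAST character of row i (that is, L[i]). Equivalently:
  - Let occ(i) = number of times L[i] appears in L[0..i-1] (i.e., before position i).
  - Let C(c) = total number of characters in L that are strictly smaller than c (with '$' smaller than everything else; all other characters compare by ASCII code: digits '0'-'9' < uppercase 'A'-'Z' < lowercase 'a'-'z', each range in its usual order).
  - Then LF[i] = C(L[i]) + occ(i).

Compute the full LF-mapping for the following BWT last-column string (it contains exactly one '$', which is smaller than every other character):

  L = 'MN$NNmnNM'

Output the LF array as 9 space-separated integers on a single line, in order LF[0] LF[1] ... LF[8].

Char counts: '$':1, 'M':2, 'N':4, 'm':1, 'n':1
C (first-col start): C('$')=0, C('M')=1, C('N')=3, C('m')=7, C('n')=8
L[0]='M': occ=0, LF[0]=C('M')+0=1+0=1
L[1]='N': occ=0, LF[1]=C('N')+0=3+0=3
L[2]='$': occ=0, LF[2]=C('$')+0=0+0=0
L[3]='N': occ=1, LF[3]=C('N')+1=3+1=4
L[4]='N': occ=2, LF[4]=C('N')+2=3+2=5
L[5]='m': occ=0, LF[5]=C('m')+0=7+0=7
L[6]='n': occ=0, LF[6]=C('n')+0=8+0=8
L[7]='N': occ=3, LF[7]=C('N')+3=3+3=6
L[8]='M': occ=1, LF[8]=C('M')+1=1+1=2

Answer: 1 3 0 4 5 7 8 6 2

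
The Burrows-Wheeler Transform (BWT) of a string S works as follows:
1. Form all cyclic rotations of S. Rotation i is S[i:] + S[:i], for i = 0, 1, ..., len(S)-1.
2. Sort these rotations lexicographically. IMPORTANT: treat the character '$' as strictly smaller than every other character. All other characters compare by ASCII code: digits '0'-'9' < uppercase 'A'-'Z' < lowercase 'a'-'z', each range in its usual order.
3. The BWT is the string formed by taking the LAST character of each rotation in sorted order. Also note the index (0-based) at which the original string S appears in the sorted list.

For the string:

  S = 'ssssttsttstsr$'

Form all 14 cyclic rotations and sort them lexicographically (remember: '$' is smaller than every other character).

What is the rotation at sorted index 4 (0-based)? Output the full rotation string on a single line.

Answer: sssttsttstsr$s

Derivation:
All 14 rotations (rotation i = S[i:]+S[:i]):
  rot[0] = ssssttsttstsr$
  rot[1] = sssttsttstsr$s
  rot[2] = ssttsttstsr$ss
  rot[3] = sttsttstsr$sss
  rot[4] = ttsttstsr$ssss
  rot[5] = tsttstsr$sssst
  rot[6] = sttstsr$sssstt
  rot[7] = ttstsr$sssstts
  rot[8] = tstsr$ssssttst
  rot[9] = stsr$ssssttstt
  rot[10] = tsr$ssssttstts
  rot[11] = sr$ssssttsttst
  rot[12] = r$ssssttsttsts
  rot[13] = $ssssttsttstsr
Sorted (with $ < everything):
  sorted[0] = $ssssttsttstsr
  sorted[1] = r$ssssttsttsts
  sorted[2] = sr$ssssttsttst
  sorted[3] = ssssttsttstsr$
  sorted[4] = sssttsttstsr$s
  sorted[5] = ssttsttstsr$ss
  sorted[6] = stsr$ssssttstt
  sorted[7] = sttstsr$sssstt
  sorted[8] = sttsttstsr$sss
  sorted[9] = tsr$ssssttstts
  sorted[10] = tstsr$ssssttst
  sorted[11] = tsttstsr$sssst
  sorted[12] = ttstsr$sssstts
  sorted[13] = ttsttstsr$ssss
sorted[4] = sssttsttstsr$s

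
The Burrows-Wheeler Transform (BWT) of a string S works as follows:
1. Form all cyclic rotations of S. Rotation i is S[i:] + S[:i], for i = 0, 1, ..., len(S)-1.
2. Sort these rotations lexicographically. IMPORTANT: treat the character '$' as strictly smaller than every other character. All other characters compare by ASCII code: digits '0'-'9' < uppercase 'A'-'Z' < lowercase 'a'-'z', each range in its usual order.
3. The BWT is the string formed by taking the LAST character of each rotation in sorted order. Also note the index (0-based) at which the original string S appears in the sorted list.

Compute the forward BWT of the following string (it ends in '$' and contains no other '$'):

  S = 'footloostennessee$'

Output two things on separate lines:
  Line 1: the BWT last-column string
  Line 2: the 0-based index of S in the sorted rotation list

Answer: eestn$tnelfooseoso
5

Derivation:
All 18 rotations (rotation i = S[i:]+S[:i]):
  rot[0] = footloostennessee$
  rot[1] = ootloostennessee$f
  rot[2] = otloostennessee$fo
  rot[3] = tloostennessee$foo
  rot[4] = loostennessee$foot
  rot[5] = oostennessee$footl
  rot[6] = ostennessee$footlo
  rot[7] = stennessee$footloo
  rot[8] = tennessee$footloos
  rot[9] = ennessee$footloost
  rot[10] = nnessee$footlooste
  rot[11] = nessee$footloosten
  rot[12] = essee$footloostenn
  rot[13] = ssee$footloostenne
  rot[14] = see$footloostennes
  rot[15] = ee$footloostenness
  rot[16] = e$footloostennesse
  rot[17] = $footloostennessee
Sorted (with $ < everything):
  sorted[0] = $footloostennessee  (last char: 'e')
  sorted[1] = e$footloostennesse  (last char: 'e')
  sorted[2] = ee$footloostenness  (last char: 's')
  sorted[3] = ennessee$footloost  (last char: 't')
  sorted[4] = essee$footloostenn  (last char: 'n')
  sorted[5] = footloostennessee$  (last char: '$')
  sorted[6] = loostennessee$foot  (last char: 't')
  sorted[7] = nessee$footloosten  (last char: 'n')
  sorted[8] = nnessee$footlooste  (last char: 'e')
  sorted[9] = oostennessee$footl  (last char: 'l')
  sorted[10] = ootloostennessee$f  (last char: 'f')
  sorted[11] = ostennessee$footlo  (last char: 'o')
  sorted[12] = otloostennessee$fo  (last char: 'o')
  sorted[13] = see$footloostennes  (last char: 's')
  sorted[14] = ssee$footloostenne  (last char: 'e')
  sorted[15] = stennessee$footloo  (last char: 'o')
  sorted[16] = tennessee$footloos  (last char: 's')
  sorted[17] = tloostennessee$foo  (last char: 'o')
Last column: eestn$tnelfooseoso
Original string S is at sorted index 5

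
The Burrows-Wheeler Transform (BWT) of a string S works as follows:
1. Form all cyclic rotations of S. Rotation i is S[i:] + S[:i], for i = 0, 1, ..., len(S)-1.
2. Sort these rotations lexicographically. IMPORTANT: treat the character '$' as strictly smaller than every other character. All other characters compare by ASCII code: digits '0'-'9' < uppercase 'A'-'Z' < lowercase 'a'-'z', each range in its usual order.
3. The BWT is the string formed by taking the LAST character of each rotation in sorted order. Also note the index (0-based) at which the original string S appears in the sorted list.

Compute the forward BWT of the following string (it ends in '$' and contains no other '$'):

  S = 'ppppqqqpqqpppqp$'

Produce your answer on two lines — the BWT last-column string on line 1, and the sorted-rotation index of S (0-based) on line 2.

All 16 rotations (rotation i = S[i:]+S[:i]):
  rot[0] = ppppqqqpqqpppqp$
  rot[1] = pppqqqpqqpppqp$p
  rot[2] = ppqqqpqqpppqp$pp
  rot[3] = pqqqpqqpppqp$ppp
  rot[4] = qqqpqqpppqp$pppp
  rot[5] = qqpqqpppqp$ppppq
  rot[6] = qpqqpppqp$ppppqq
  rot[7] = pqqpppqp$ppppqqq
  rot[8] = qqpppqp$ppppqqqp
  rot[9] = qpppqp$ppppqqqpq
  rot[10] = pppqp$ppppqqqpqq
  rot[11] = ppqp$ppppqqqpqqp
  rot[12] = pqp$ppppqqqpqqpp
  rot[13] = qp$ppppqqqpqqppp
  rot[14] = p$ppppqqqpqqpppq
  rot[15] = $ppppqqqpqqpppqp
Sorted (with $ < everything):
  sorted[0] = $ppppqqqpqqpppqp  (last char: 'p')
  sorted[1] = p$ppppqqqpqqpppq  (last char: 'q')
  sorted[2] = ppppqqqpqqpppqp$  (last char: '$')
  sorted[3] = pppqp$ppppqqqpqq  (last char: 'q')
  sorted[4] = pppqqqpqqpppqp$p  (last char: 'p')
  sorted[5] = ppqp$ppppqqqpqqp  (last char: 'p')
  sorted[6] = ppqqqpqqpppqp$pp  (last char: 'p')
  sorted[7] = pqp$ppppqqqpqqpp  (last char: 'p')
  sorted[8] = pqqpppqp$ppppqqq  (last char: 'q')
  sorted[9] = pqqqpqqpppqp$ppp  (last char: 'p')
  sorted[10] = qp$ppppqqqpqqppp  (last char: 'p')
  sorted[11] = qpppqp$ppppqqqpq  (last char: 'q')
  sorted[12] = qpqqpppqp$ppppqq  (last char: 'q')
  sorted[13] = qqpppqp$ppppqqqp  (last char: 'p')
  sorted[14] = qqpqqpppqp$ppppq  (last char: 'q')
  sorted[15] = qqqpqqpppqp$pppp  (last char: 'p')
Last column: pq$qppppqppqqpqp
Original string S is at sorted index 2

Answer: pq$qppppqppqqpqp
2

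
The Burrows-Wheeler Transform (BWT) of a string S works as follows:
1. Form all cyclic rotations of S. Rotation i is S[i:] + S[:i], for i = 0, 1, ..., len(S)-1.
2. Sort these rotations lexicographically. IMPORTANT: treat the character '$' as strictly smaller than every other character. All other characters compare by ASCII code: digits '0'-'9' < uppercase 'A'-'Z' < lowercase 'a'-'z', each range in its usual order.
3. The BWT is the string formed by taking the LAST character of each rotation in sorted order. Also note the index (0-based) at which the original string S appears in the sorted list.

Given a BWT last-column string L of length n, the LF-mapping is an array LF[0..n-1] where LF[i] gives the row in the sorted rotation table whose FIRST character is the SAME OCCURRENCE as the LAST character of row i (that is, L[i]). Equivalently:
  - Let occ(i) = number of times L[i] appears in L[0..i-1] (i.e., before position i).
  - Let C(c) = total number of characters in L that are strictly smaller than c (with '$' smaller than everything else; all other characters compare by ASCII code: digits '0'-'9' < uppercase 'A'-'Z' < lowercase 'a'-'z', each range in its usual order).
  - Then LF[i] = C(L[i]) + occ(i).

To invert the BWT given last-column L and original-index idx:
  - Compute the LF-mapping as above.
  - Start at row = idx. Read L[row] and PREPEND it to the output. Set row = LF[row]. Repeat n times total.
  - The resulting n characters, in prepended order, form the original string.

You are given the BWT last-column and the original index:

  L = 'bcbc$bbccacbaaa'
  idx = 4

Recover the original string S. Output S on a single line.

Answer: accabcacbbacbb$

Derivation:
LF mapping: 5 10 6 11 0 7 8 12 13 1 14 9 2 3 4
Walk LF starting at row 4, prepending L[row]:
  step 1: row=4, L[4]='$', prepend. Next row=LF[4]=0
  step 2: row=0, L[0]='b', prepend. Next row=LF[0]=5
  step 3: row=5, L[5]='b', prepend. Next row=LF[5]=7
  step 4: row=7, L[7]='c', prepend. Next row=LF[7]=12
  step 5: row=12, L[12]='a', prepend. Next row=LF[12]=2
  step 6: row=2, L[2]='b', prepend. Next row=LF[2]=6
  step 7: row=6, L[6]='b', prepend. Next row=LF[6]=8
  step 8: row=8, L[8]='c', prepend. Next row=LF[8]=13
  step 9: row=13, L[13]='a', prepend. Next row=LF[13]=3
  step 10: row=3, L[3]='c', prepend. Next row=LF[3]=11
  step 11: row=11, L[11]='b', prepend. Next row=LF[11]=9
  step 12: row=9, L[9]='a', prepend. Next row=LF[9]=1
  step 13: row=1, L[1]='c', prepend. Next row=LF[1]=10
  step 14: row=10, L[10]='c', prepend. Next row=LF[10]=14
  step 15: row=14, L[14]='a', prepend. Next row=LF[14]=4
Reversed output: accabcacbbacbb$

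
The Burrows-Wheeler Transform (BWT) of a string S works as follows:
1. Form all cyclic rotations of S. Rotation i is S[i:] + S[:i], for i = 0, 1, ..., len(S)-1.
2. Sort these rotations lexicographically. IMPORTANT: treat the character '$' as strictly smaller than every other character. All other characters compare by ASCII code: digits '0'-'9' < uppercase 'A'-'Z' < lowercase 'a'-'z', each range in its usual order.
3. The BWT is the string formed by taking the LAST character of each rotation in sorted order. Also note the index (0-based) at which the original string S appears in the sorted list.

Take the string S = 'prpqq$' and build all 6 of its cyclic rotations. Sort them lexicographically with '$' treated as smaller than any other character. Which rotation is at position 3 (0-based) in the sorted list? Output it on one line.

Answer: q$prpq

Derivation:
All 6 rotations (rotation i = S[i:]+S[:i]):
  rot[0] = prpqq$
  rot[1] = rpqq$p
  rot[2] = pqq$pr
  rot[3] = qq$prp
  rot[4] = q$prpq
  rot[5] = $prpqq
Sorted (with $ < everything):
  sorted[0] = $prpqq
  sorted[1] = pqq$pr
  sorted[2] = prpqq$
  sorted[3] = q$prpq
  sorted[4] = qq$prp
  sorted[5] = rpqq$p
sorted[3] = q$prpq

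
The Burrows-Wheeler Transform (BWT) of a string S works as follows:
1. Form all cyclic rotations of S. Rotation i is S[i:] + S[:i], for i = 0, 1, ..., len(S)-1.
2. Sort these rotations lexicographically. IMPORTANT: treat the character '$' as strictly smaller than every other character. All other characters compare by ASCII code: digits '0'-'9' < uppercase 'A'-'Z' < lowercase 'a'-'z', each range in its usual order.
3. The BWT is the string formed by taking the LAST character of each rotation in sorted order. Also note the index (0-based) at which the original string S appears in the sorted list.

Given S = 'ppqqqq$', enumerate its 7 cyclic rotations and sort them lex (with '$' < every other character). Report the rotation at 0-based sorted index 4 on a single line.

All 7 rotations (rotation i = S[i:]+S[:i]):
  rot[0] = ppqqqq$
  rot[1] = pqqqq$p
  rot[2] = qqqq$pp
  rot[3] = qqq$ppq
  rot[4] = qq$ppqq
  rot[5] = q$ppqqq
  rot[6] = $ppqqqq
Sorted (with $ < everything):
  sorted[0] = $ppqqqq
  sorted[1] = ppqqqq$
  sorted[2] = pqqqq$p
  sorted[3] = q$ppqqq
  sorted[4] = qq$ppqq
  sorted[5] = qqq$ppq
  sorted[6] = qqqq$pp
sorted[4] = qq$ppqq

Answer: qq$ppqq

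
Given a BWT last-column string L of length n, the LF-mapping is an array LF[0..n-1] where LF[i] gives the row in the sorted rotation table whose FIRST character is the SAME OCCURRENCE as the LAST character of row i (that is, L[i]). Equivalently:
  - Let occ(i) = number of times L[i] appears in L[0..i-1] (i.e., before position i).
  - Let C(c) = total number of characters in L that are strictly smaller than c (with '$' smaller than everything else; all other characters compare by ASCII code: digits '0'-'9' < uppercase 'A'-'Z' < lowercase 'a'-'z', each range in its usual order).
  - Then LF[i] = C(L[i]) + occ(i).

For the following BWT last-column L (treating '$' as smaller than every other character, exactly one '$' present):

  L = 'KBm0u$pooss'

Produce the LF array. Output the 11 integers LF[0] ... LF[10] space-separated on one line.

Answer: 3 2 4 1 10 0 7 5 6 8 9

Derivation:
Char counts: '$':1, '0':1, 'B':1, 'K':1, 'm':1, 'o':2, 'p':1, 's':2, 'u':1
C (first-col start): C('$')=0, C('0')=1, C('B')=2, C('K')=3, C('m')=4, C('o')=5, C('p')=7, C('s')=8, C('u')=10
L[0]='K': occ=0, LF[0]=C('K')+0=3+0=3
L[1]='B': occ=0, LF[1]=C('B')+0=2+0=2
L[2]='m': occ=0, LF[2]=C('m')+0=4+0=4
L[3]='0': occ=0, LF[3]=C('0')+0=1+0=1
L[4]='u': occ=0, LF[4]=C('u')+0=10+0=10
L[5]='$': occ=0, LF[5]=C('$')+0=0+0=0
L[6]='p': occ=0, LF[6]=C('p')+0=7+0=7
L[7]='o': occ=0, LF[7]=C('o')+0=5+0=5
L[8]='o': occ=1, LF[8]=C('o')+1=5+1=6
L[9]='s': occ=0, LF[9]=C('s')+0=8+0=8
L[10]='s': occ=1, LF[10]=C('s')+1=8+1=9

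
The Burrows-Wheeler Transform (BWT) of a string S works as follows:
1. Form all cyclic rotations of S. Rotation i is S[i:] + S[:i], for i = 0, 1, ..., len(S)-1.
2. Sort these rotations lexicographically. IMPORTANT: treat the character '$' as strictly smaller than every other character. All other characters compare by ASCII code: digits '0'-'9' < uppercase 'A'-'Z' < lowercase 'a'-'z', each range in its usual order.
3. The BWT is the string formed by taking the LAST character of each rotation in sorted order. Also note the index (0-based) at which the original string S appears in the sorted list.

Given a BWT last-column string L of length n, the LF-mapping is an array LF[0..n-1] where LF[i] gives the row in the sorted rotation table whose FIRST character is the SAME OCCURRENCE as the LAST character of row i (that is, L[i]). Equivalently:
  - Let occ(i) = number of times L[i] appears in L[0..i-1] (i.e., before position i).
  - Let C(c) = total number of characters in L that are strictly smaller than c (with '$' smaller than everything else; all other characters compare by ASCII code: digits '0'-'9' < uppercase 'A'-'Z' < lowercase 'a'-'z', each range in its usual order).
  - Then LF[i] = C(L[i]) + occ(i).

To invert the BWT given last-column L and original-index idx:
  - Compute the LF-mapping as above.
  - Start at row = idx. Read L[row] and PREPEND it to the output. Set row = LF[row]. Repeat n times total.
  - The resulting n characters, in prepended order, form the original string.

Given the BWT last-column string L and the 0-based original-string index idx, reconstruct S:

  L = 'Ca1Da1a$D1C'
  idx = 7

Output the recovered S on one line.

LF mapping: 4 8 1 6 9 2 10 0 7 3 5
Walk LF starting at row 7, prepending L[row]:
  step 1: row=7, L[7]='$', prepend. Next row=LF[7]=0
  step 2: row=0, L[0]='C', prepend. Next row=LF[0]=4
  step 3: row=4, L[4]='a', prepend. Next row=LF[4]=9
  step 4: row=9, L[9]='1', prepend. Next row=LF[9]=3
  step 5: row=3, L[3]='D', prepend. Next row=LF[3]=6
  step 6: row=6, L[6]='a', prepend. Next row=LF[6]=10
  step 7: row=10, L[10]='C', prepend. Next row=LF[10]=5
  step 8: row=5, L[5]='1', prepend. Next row=LF[5]=2
  step 9: row=2, L[2]='1', prepend. Next row=LF[2]=1
  step 10: row=1, L[1]='a', prepend. Next row=LF[1]=8
  step 11: row=8, L[8]='D', prepend. Next row=LF[8]=7
Reversed output: Da11CaD1aC$

Answer: Da11CaD1aC$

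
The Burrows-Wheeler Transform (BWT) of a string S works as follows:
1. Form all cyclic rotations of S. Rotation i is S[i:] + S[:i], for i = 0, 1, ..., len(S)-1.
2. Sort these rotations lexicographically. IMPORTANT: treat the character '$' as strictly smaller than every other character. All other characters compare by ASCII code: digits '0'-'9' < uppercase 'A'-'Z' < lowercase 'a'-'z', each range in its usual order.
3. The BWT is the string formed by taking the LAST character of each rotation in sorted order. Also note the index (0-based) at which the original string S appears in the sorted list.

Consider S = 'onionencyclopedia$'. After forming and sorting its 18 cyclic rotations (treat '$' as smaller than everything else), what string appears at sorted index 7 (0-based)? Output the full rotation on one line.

All 18 rotations (rotation i = S[i:]+S[:i]):
  rot[0] = onionencyclopedia$
  rot[1] = nionencyclopedia$o
  rot[2] = ionencyclopedia$on
  rot[3] = onencyclopedia$oni
  rot[4] = nencyclopedia$onio
  rot[5] = encyclopedia$onion
  rot[6] = ncyclopedia$onione
  rot[7] = cyclopedia$onionen
  rot[8] = yclopedia$onionenc
  rot[9] = clopedia$onionency
  rot[10] = lopedia$onionencyc
  rot[11] = opedia$onionencycl
  rot[12] = pedia$onionencyclo
  rot[13] = edia$onionencyclop
  rot[14] = dia$onionencyclope
  rot[15] = ia$onionencycloped
  rot[16] = a$onionencyclopedi
  rot[17] = $onionencyclopedia
Sorted (with $ < everything):
  sorted[0] = $onionencyclopedia
  sorted[1] = a$onionencyclopedi
  sorted[2] = clopedia$onionency
  sorted[3] = cyclopedia$onionen
  sorted[4] = dia$onionencyclope
  sorted[5] = edia$onionencyclop
  sorted[6] = encyclopedia$onion
  sorted[7] = ia$onionencycloped
  sorted[8] = ionencyclopedia$on
  sorted[9] = lopedia$onionencyc
  sorted[10] = ncyclopedia$onione
  sorted[11] = nencyclopedia$onio
  sorted[12] = nionencyclopedia$o
  sorted[13] = onencyclopedia$oni
  sorted[14] = onionencyclopedia$
  sorted[15] = opedia$onionencycl
  sorted[16] = pedia$onionencyclo
  sorted[17] = yclopedia$onionenc
sorted[7] = ia$onionencycloped

Answer: ia$onionencycloped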